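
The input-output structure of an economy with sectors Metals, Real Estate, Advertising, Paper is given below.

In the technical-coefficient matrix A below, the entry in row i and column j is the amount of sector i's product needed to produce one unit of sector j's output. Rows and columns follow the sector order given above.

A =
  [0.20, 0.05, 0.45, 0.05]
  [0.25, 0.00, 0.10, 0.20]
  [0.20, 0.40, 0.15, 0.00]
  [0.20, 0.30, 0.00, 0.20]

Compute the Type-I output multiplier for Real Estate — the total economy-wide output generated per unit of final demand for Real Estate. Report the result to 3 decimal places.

m_2 = 3.299

I − A =
  [   0.80    -0.05    -0.45    -0.05]
  [  -0.25     1.00    -0.10    -0.20]
  [  -0.20    -0.40     0.85     0.00]
  [  -0.20    -0.30     0.00     0.80]
Compute the cofactors C_ij = (−1)^(i+j)·(3×3 minor ij) of I−A; the adjugate is their transpose:
adj(I−A) = Cᵀ =
  [ 0.597000   0.190750   0.338500   0.085000]
  [ 0.220000   0.463500   0.171000   0.129625]
  [ 0.244000   0.263000   0.566250   0.081000]
  [ 0.231750   0.221500   0.148750   0.501375]
det(I−A) = Σ_j (I−A)_1j·C_1j = (0.80)(0.597000) + (-0.05)(0.220000) + (-0.45)(0.244000) + (-0.05)(0.231750) = 0.3452125
(I − A)⁻¹ = adj(I−A) / det(I−A) ≈
  [   1.7294     0.5526     0.9806     0.2462]
  [   0.6373     1.3427     0.4953     0.3755]
  [   0.7068     0.7618     1.6403     0.2346]
  [   0.6713     0.6416     0.4309     1.4524]
The output multiplier for sector j is the column-j sum of the Leontief inverse (I − A)⁻¹ = adj(I−A) / det(I−A).
Column 2 of adj(I−A): (0.190750, 0.463500, 0.263000, 0.221500); det(I−A) = 0.3452125.
m_2 = (0.190750 + 0.463500 + 0.263000 + 0.221500) / 0.3452125 = 1.13875 / 0.3452125 ≈ 3.299.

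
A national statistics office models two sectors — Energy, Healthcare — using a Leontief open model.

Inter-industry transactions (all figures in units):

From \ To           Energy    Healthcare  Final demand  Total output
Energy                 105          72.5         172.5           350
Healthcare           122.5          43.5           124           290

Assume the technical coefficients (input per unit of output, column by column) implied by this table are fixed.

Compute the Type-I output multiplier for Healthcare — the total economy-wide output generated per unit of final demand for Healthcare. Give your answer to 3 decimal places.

m_H = 1.872

Technical coefficients a_ij = z_ij / X_j:
  a_EE = 105/350 = 0.30, a_HE = 122.5/350 = 0.35
  a_EH = 72.5/290 = 0.25, a_HH = 43.5/290 = 0.15
I − A =
  [   0.70    -0.25]
  [  -0.35     0.85]
det(I−A) = (0.70)(0.85) − (-0.25)(-0.35) = 0.5075
adj(I−A) = [[0.85, 0.25], [0.35, 0.70]]
(I − A)⁻¹ = adj(I−A) / det(I−A) ≈
  [   1.6749     0.4926]
  [   0.6897     1.3793]
The output multiplier for sector j is the column-j sum of the Leontief inverse (I − A)⁻¹ = adj(I−A) / det(I−A).
Column H of adj(I−A): (0.25, 0.70); det(I−A) = 0.5075.
m_H = (0.25 + 0.70) / 0.5075 = 0.95 / 0.5075 ≈ 1.872.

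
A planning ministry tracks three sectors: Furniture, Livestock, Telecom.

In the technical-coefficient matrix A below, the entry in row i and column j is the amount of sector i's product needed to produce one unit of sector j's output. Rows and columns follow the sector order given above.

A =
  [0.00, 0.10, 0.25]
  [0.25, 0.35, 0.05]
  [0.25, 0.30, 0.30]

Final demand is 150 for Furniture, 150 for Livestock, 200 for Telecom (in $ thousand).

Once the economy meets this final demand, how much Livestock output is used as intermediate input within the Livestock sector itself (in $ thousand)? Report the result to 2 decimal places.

z_LL = 141.45

I − A =
  [   1.00    -0.10    -0.25]
  [  -0.25     0.65    -0.05]
  [  -0.25    -0.30     0.70]
Cofactors of I−A, C_ij = (−1)^(i+j)·(minor ij) (rows/columns in the sector order above):
  C_11 = (0.65)(0.70) − (-0.05)(-0.30) = 0.4400
  C_12 = −[(-0.25)(0.70) − (-0.05)(-0.25)] = 0.1875
  C_13 = (-0.25)(-0.30) − (0.65)(-0.25) = 0.2375
  C_21 = −[(-0.10)(0.70) − (-0.25)(-0.30)] = 0.1450
  C_22 = (1.00)(0.70) − (-0.25)(-0.25) = 0.6375
  C_23 = −[(1.00)(-0.30) − (-0.10)(-0.25)] = 0.3250
  C_31 = (-0.10)(-0.05) − (-0.25)(0.65) = 0.1675
  C_32 = −[(1.00)(-0.05) − (-0.25)(-0.25)] = 0.1125
  C_33 = (1.00)(0.65) − (-0.10)(-0.25) = 0.6250
det(I−A) = Σ_j (I−A)_1j·C_1j = (1.00)(0.4400) + (-0.10)(0.1875) + (-0.25)(0.2375) = 0.361875
adj(I−A) = Cᵀ =
  [ 0.4400   0.1450   0.1675]
  [ 0.1875   0.6375   0.1125]
  [ 0.2375   0.3250   0.6250]
(I − A)⁻¹ = adj(I−A) / det(I−A) ≈
  [   1.2159     0.4007     0.4629]
  [   0.5181     1.7617     0.3109]
  [   0.6563     0.8981     1.7271]
First solve x = (I − A)⁻¹ d = adj(I−A)·d / det(I−A); in particular x_L = (0.1875·150 + 0.6375·150 + 0.1125·200) / 0.361875 = 146.25 / 0.361875 ≈ 404.1451.
Intermediate flow from L to L: z_LL = a_LL · x_L = 0.35 × 146.25 / 0.361875 = 51.1875 / 0.361875 ≈ 141.45.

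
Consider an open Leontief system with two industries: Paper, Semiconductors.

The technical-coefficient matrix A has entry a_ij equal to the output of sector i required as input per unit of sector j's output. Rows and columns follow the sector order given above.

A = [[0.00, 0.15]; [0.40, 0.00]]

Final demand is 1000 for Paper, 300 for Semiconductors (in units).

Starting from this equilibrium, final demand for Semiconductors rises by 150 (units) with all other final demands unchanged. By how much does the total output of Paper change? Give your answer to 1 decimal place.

Δx_1 = 23.9

I − A =
  [   1.00    -0.15]
  [  -0.40     1.00]
det(I−A) = (1.00)(1.00) − (-0.15)(-0.40) = 0.9400
adj(I−A) = [[1.00, 0.15], [0.40, 1.00]]
(I − A)⁻¹ = adj(I−A) / det(I−A) ≈
  [   1.0638     0.1596]
  [   0.4255     1.0638]
Δx = (I − A)⁻¹ Δd with Δd having +150 in the Semiconductors component and 0 elsewhere.
So Δx_1 = L_12 · (+150), where L_12 = adj(I−A)_12 / det(I−A) = 0.15 / 0.9400.
Δx_1 = 0.15 × (+150) / 0.9400 = 22.50 / 0.9400 ≈ 23.9.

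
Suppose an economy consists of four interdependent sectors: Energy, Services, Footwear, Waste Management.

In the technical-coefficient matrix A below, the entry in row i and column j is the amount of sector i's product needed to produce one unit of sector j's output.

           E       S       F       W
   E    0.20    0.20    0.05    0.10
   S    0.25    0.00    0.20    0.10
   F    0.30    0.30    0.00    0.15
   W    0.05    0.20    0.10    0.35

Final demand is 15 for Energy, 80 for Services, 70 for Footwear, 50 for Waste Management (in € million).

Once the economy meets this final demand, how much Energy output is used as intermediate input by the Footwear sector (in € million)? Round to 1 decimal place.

I − A =
  [   0.80    -0.20    -0.05    -0.10]
  [  -0.25     1.00    -0.20    -0.10]
  [  -0.30    -0.30     1.00    -0.15]
  [  -0.05    -0.20    -0.10     0.65]
Compute the cofactors C_ij = (−1)^(i+j)·(3×3 minor ij) of I−A; the adjugate is their transpose:
adj(I−A) = Cᵀ =
  [ 0.567000   0.161250   0.073500   0.129000]
  [ 0.207250   0.489875   0.121875   0.135375]
  [ 0.254250   0.225000   0.460500   0.180000]
  [ 0.146500   0.197750   0.114000   0.671250]
det(I−A) = Σ_j (I−A)_1j·C_1j = (0.80)(0.567000) + (-0.20)(0.207250) + (-0.05)(0.254250) + (-0.10)(0.146500) = 0.3847875
(I − A)⁻¹ = adj(I−A) / det(I−A) ≈
  [   1.4735     0.4191     0.1910     0.3352]
  [   0.5386     1.2731     0.3167     0.3518]
  [   0.6608     0.5847     1.1968     0.4678]
  [   0.3807     0.5139     0.2963     1.7445]
First solve x = (I − A)⁻¹ d = adj(I−A)·d / det(I−A); in particular x_F = (0.254250·15 + 0.225000·80 + 0.460500·70 + 0.180000·50) / 0.3847875 = 63.04875 / 0.3847875 ≈ 163.853.
Intermediate flow from E to F: z_EF = a_EF · x_F = 0.05 × 63.04875 / 0.3847875 = 3.1524375 / 0.3847875 ≈ 8.2.

z_EF = 8.2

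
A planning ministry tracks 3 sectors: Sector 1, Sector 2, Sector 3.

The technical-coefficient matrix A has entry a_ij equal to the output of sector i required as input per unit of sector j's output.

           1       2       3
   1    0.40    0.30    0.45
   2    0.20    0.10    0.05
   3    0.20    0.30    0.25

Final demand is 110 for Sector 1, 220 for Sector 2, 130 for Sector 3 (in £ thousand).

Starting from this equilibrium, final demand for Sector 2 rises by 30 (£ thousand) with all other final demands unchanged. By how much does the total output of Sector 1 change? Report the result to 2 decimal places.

Δx_1 = 45.00

I − A =
  [   0.60    -0.30    -0.45]
  [  -0.20     0.90    -0.05]
  [  -0.20    -0.30     0.75]
Cofactors of I−A, C_ij = (−1)^(i+j)·(minor ij) (rows/columns in the sector order above):
  C_11 = (0.90)(0.75) − (-0.05)(-0.30) = 0.6600
  C_12 = −[(-0.20)(0.75) − (-0.05)(-0.20)] = 0.1600
  C_13 = (-0.20)(-0.30) − (0.90)(-0.20) = 0.2400
  C_21 = −[(-0.30)(0.75) − (-0.45)(-0.30)] = 0.3600
  C_22 = (0.60)(0.75) − (-0.45)(-0.20) = 0.3600
  C_23 = −[(0.60)(-0.30) − (-0.30)(-0.20)] = 0.2400
  C_31 = (-0.30)(-0.05) − (-0.45)(0.90) = 0.4200
  C_32 = −[(0.60)(-0.05) − (-0.45)(-0.20)] = 0.1200
  C_33 = (0.60)(0.90) − (-0.30)(-0.20) = 0.4800
det(I−A) = Σ_j (I−A)_1j·C_1j = (0.60)(0.6600) + (-0.30)(0.1600) + (-0.45)(0.2400) = 0.2400
adj(I−A) = Cᵀ =
  [ 0.6600   0.3600   0.4200]
  [ 0.1600   0.3600   0.1200]
  [ 0.2400   0.2400   0.4800]
(I − A)⁻¹ = adj(I−A) / det(I−A) ≈
  [   2.7500     1.5000     1.7500]
  [   0.6667     1.5000     0.5000]
  [   1.0000     1.0000     2.0000]
Δx = (I − A)⁻¹ Δd with Δd having +30 in the Sector 2 component and 0 elsewhere.
So Δx_1 = L_12 · (+30), where L_12 = adj(I−A)_12 / det(I−A) = 0.3600 / 0.2400.
Δx_1 = 0.3600 × (+30) / 0.2400 = 10.80 / 0.2400 = 45.00.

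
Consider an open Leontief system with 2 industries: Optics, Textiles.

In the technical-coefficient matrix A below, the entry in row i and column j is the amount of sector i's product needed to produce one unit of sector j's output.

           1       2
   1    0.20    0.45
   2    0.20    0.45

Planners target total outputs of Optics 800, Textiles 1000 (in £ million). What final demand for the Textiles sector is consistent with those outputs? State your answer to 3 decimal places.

d_2 = 390.000

I − A =
  [   0.80    -0.45]
  [  -0.20     0.55]
d = (I − A) x:
  d_1 = (+0.80)·800 + (-0.45)·1000 = 190.000
  d_2 = (-0.20)·800 + (+0.55)·1000 = 390.000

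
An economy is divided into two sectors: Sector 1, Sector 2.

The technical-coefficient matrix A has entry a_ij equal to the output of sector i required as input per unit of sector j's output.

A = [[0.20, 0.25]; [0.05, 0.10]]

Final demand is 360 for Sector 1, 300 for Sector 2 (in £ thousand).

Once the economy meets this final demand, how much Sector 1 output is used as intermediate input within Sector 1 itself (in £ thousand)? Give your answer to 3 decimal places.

z_11 = 112.792

I − A =
  [   0.80    -0.25]
  [  -0.05     0.90]
det(I−A) = (0.80)(0.90) − (-0.25)(-0.05) = 0.7075
adj(I−A) = [[0.90, 0.25], [0.05, 0.80]]
(I − A)⁻¹ = adj(I−A) / det(I−A) ≈
  [   1.2721     0.3534]
  [   0.0707     1.1307]
First solve x = (I − A)⁻¹ d = adj(I−A)·d / det(I−A); in particular x_1 = (0.90·360 + 0.25·300) / 0.7075 = 399.00 / 0.7075 ≈ 563.95760.
Intermediate flow from 1 to 1: z_11 = a_11 · x_1 = 0.20 × 399.00 / 0.7075 = 79.80 / 0.7075 ≈ 112.792.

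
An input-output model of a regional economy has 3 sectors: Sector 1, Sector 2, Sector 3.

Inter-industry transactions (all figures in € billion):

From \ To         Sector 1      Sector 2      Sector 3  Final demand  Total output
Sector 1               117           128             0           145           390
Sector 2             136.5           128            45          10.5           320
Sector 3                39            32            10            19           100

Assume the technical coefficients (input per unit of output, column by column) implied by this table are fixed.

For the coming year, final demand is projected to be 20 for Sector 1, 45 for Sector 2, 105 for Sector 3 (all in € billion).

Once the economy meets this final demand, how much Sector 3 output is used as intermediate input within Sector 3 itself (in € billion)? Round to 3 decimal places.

Technical coefficients a_ij = z_ij / X_j:
  a_11 = 117/390 = 0.30, a_21 = 136.5/390 = 0.35, a_31 = 39/390 = 0.10
  a_12 = 128/320 = 0.40, a_22 = 128/320 = 0.40, a_32 = 32/320 = 0.10
  a_13 = 0/100 = 0.00, a_23 = 45/100 = 0.45, a_33 = 10/100 = 0.10
I − A =
  [   0.70    -0.40     0.00]
  [  -0.35     0.60    -0.45]
  [  -0.10    -0.10     0.90]
Cofactors of I−A, C_ij = (−1)^(i+j)·(minor ij) (rows/columns in the sector order above):
  C_11 = (0.60)(0.90) − (-0.45)(-0.10) = 0.4950
  C_12 = −[(-0.35)(0.90) − (-0.45)(-0.10)] = 0.3600
  C_13 = (-0.35)(-0.10) − (0.60)(-0.10) = 0.0950
  C_21 = −[(-0.40)(0.90) − (0.00)(-0.10)] = 0.3600
  C_22 = (0.70)(0.90) − (0.00)(-0.10) = 0.6300
  C_23 = −[(0.70)(-0.10) − (-0.40)(-0.10)] = 0.1100
  C_31 = (-0.40)(-0.45) − (0.00)(0.60) = 0.1800
  C_32 = −[(0.70)(-0.45) − (0.00)(-0.35)] = 0.3150
  C_33 = (0.70)(0.60) − (-0.40)(-0.35) = 0.2800
det(I−A) = Σ_j (I−A)_1j·C_1j = (0.70)(0.4950) + (-0.40)(0.3600) + (0.00)(0.0950) = 0.2025
adj(I−A) = Cᵀ =
  [ 0.4950   0.3600   0.1800]
  [ 0.3600   0.6300   0.3150]
  [ 0.0950   0.1100   0.2800]
(I − A)⁻¹ = adj(I−A) / det(I−A) ≈
  [   2.4444     1.7778     0.8889]
  [   1.7778     3.1111     1.5556]
  [   0.4691     0.5432     1.3827]
First solve x = (I − A)⁻¹ d = adj(I−A)·d / det(I−A); in particular x_3 = (0.0950·20 + 0.1100·45 + 0.2800·105) / 0.2025 = 36.25 / 0.2025 ≈ 179.01235.
Intermediate flow from 3 to 3: z_33 = a_33 · x_3 = 0.10 × 36.25 / 0.2025 = 3.625 / 0.2025 ≈ 17.901.

z_33 = 17.901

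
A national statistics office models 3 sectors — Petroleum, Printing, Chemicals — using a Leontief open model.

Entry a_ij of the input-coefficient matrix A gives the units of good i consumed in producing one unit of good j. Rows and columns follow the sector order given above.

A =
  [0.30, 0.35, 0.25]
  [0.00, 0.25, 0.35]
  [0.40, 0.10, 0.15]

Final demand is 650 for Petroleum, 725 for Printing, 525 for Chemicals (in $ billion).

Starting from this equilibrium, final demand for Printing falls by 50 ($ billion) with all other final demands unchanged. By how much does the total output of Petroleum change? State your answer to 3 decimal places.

I − A =
  [   0.70    -0.35    -0.25]
  [   0.00     0.75    -0.35]
  [  -0.40    -0.10     0.85]
Cofactors of I−A, C_ij = (−1)^(i+j)·(minor ij) (rows/columns in the sector order above):
  C_11 = (0.75)(0.85) − (-0.35)(-0.10) = 0.6025
  C_12 = −[(0.00)(0.85) − (-0.35)(-0.40)] = 0.1400
  C_13 = (0.00)(-0.10) − (0.75)(-0.40) = 0.3000
  C_21 = −[(-0.35)(0.85) − (-0.25)(-0.10)] = 0.3225
  C_22 = (0.70)(0.85) − (-0.25)(-0.40) = 0.4950
  C_23 = −[(0.70)(-0.10) − (-0.35)(-0.40)] = 0.2100
  C_31 = (-0.35)(-0.35) − (-0.25)(0.75) = 0.3100
  C_32 = −[(0.70)(-0.35) − (-0.25)(0.00)] = 0.2450
  C_33 = (0.70)(0.75) − (-0.35)(0.00) = 0.5250
det(I−A) = Σ_j (I−A)_1j·C_1j = (0.70)(0.6025) + (-0.35)(0.1400) + (-0.25)(0.3000) = 0.29775
adj(I−A) = Cᵀ =
  [ 0.6025   0.3225   0.3100]
  [ 0.1400   0.4950   0.2450]
  [ 0.3000   0.2100   0.5250]
(I − A)⁻¹ = adj(I−A) / det(I−A) ≈
  [   2.0235     1.0831     1.0411]
  [   0.4702     1.6625     0.8228]
  [   1.0076     0.7053     1.7632]
Δx = (I − A)⁻¹ Δd with Δd having -50 in the Printing component and 0 elsewhere.
So Δx_1 = L_12 · (-50), where L_12 = adj(I−A)_12 / det(I−A) = 0.3225 / 0.29775.
Δx_1 = 0.3225 × (-50) / 0.29775 = -16.125 / 0.29775 ≈ -54.156.

Δx_1 = -54.156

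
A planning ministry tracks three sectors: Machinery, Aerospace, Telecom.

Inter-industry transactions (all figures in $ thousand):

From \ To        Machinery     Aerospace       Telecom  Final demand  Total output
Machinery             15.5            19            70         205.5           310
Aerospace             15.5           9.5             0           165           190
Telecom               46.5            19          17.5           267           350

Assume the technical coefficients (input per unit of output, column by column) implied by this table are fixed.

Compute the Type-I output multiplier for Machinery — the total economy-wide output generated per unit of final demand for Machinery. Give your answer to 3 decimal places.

Technical coefficients a_ij = z_ij / X_j:
  a_MM = 15.5/310 = 0.05, a_AM = 15.5/310 = 0.05, a_TM = 46.5/310 = 0.15
  a_MA = 19/190 = 0.10, a_AA = 9.5/190 = 0.05, a_TA = 19/190 = 0.10
  a_MT = 70/350 = 0.20, a_AT = 0/350 = 0.00, a_TT = 17.5/350 = 0.05
I − A =
  [   0.95    -0.10    -0.20]
  [  -0.05     0.95     0.00]
  [  -0.15    -0.10     0.95]
Cofactors of I−A, C_ij = (−1)^(i+j)·(minor ij) (rows/columns in the sector order above):
  C_11 = (0.95)(0.95) − (0.00)(-0.10) = 0.9025
  C_12 = −[(-0.05)(0.95) − (0.00)(-0.15)] = 0.0475
  C_13 = (-0.05)(-0.10) − (0.95)(-0.15) = 0.1475
  C_21 = −[(-0.10)(0.95) − (-0.20)(-0.10)] = 0.1150
  C_22 = (0.95)(0.95) − (-0.20)(-0.15) = 0.8725
  C_23 = −[(0.95)(-0.10) − (-0.10)(-0.15)] = 0.1100
  C_31 = (-0.10)(0.00) − (-0.20)(0.95) = 0.1900
  C_32 = −[(0.95)(0.00) − (-0.20)(-0.05)] = 0.0100
  C_33 = (0.95)(0.95) − (-0.10)(-0.05) = 0.8975
det(I−A) = Σ_j (I−A)_1j·C_1j = (0.95)(0.9025) + (-0.10)(0.0475) + (-0.20)(0.1475) = 0.823125
adj(I−A) = Cᵀ =
  [ 0.9025   0.1150   0.1900]
  [ 0.0475   0.8725   0.0100]
  [ 0.1475   0.1100   0.8975]
(I − A)⁻¹ = adj(I−A) / det(I−A) ≈
  [   1.0964     0.1397     0.2308]
  [   0.0577     1.0600     0.0121]
  [   0.1792     0.1336     1.0904]
The output multiplier for sector j is the column-j sum of the Leontief inverse (I − A)⁻¹ = adj(I−A) / det(I−A).
Column M of adj(I−A): (0.9025, 0.0475, 0.1475); det(I−A) = 0.823125.
m_M = (0.9025 + 0.0475 + 0.1475) / 0.823125 = 1.0975 / 0.823125 ≈ 1.333.

m_M = 1.333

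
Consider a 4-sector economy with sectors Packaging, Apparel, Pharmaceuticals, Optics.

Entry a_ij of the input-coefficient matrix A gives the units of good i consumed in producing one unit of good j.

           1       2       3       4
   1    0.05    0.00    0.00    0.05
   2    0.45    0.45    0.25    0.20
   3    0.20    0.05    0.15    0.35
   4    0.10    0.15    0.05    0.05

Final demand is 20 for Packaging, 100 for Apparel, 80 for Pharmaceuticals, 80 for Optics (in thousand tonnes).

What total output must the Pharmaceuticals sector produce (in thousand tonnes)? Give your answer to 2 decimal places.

I − A =
  [   0.95     0.00     0.00    -0.05]
  [  -0.45     0.55    -0.25    -0.20]
  [  -0.20    -0.05     0.85    -0.35]
  [  -0.10    -0.15    -0.05     0.95]
Compute the cofactors C_ij = (−1)^(i+j)·(3×3 minor ij) of I−A; the adjugate is their transpose:
adj(I−A) = Cᵀ =
  [ 0.38350   0.00650   0.00325   0.02275]
  [ 0.43075   0.74575   0.23500   0.26625]
  [ 0.16375   0.09625   0.46175   0.19900]
  [ 0.11700   0.12350   0.06175   0.43225]
det(I−A) = Σ_j (I−A)_1j·C_1j = (0.95)(0.38350) + (0.00)(0.43075) + (0.00)(0.16375) + (-0.05)(0.11700) = 0.358475
(I − A)⁻¹ = adj(I−A) / det(I−A) ≈
  [   1.0698     0.0181     0.0091     0.0635]
  [   1.2016     2.0803     0.6556     0.7427]
  [   0.4568     0.2685     1.2881     0.5551]
  [   0.3264     0.3445     0.1723     1.2058]
x = (I − A)⁻¹ d = adj(I−A)·d / det(I−A), with det(I−A) = 0.358475:
  x_1 = (0.38350·20 + 0.00650·100 + 0.00325·80 + 0.02275·80) / 0.358475 = 10.40 / 0.358475 ≈ 29.01
  x_2 = (0.43075·20 + 0.74575·100 + 0.23500·80 + 0.26625·80) / 0.358475 = 123.29 / 0.358475 ≈ 343.93
  x_3 = (0.16375·20 + 0.09625·100 + 0.46175·80 + 0.19900·80) / 0.358475 = 65.76 / 0.358475 ≈ 183.44
  x_4 = (0.11700·20 + 0.12350·100 + 0.06175·80 + 0.43225·80) / 0.358475 = 54.21 / 0.358475 ≈ 151.22

x_3 = 183.44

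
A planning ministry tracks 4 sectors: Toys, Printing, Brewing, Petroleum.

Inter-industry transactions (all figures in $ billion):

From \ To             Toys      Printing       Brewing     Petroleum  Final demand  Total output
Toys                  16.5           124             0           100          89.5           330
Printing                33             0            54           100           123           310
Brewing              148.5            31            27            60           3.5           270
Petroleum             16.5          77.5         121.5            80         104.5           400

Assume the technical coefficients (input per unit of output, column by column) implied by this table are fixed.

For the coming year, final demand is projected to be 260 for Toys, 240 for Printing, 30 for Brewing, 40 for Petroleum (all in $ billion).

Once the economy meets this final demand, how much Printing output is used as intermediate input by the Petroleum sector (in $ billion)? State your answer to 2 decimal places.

z_24 = 136.26

Technical coefficients a_ij = z_ij / X_j:
  a_11 = 16.5/330 = 0.05, a_21 = 33/330 = 0.10, a_31 = 148.5/330 = 0.45, a_41 = 16.5/330 = 0.05
  a_12 = 124/310 = 0.40, a_22 = 0/310 = 0.00, a_32 = 31/310 = 0.10, a_42 = 77.5/310 = 0.25
  a_13 = 0/270 = 0.00, a_23 = 54/270 = 0.20, a_33 = 27/270 = 0.10, a_43 = 121.5/270 = 0.45
  a_14 = 100/400 = 0.25, a_24 = 100/400 = 0.25, a_34 = 60/400 = 0.15, a_44 = 80/400 = 0.20
I − A =
  [   0.95    -0.40     0.00    -0.25]
  [  -0.10     1.00    -0.20    -0.25]
  [  -0.45    -0.10     0.90    -0.15]
  [  -0.05    -0.25    -0.45     0.80]
Compute the cofactors C_ij = (−1)^(i+j)·(3×3 minor ij) of I−A; the adjugate is their transpose:
adj(I−A) = Cᵀ =
  [ 0.561500   0.328500   0.234000   0.322000]
  [ 0.200625   0.558000   0.267625   0.287250]
  [ 0.352375   0.285500   0.644875   0.320250]
  [ 0.296000   0.355500   0.461000   0.764000]
det(I−A) = Σ_j (I−A)_1j·C_1j = (0.95)(0.561500) + (-0.40)(0.200625) + (0.00)(0.352375) + (-0.25)(0.296000) = 0.379175
(I − A)⁻¹ = adj(I−A) / det(I−A) ≈
  [   1.4808     0.8664     0.6171     0.8492]
  [   0.5291     1.4716     0.7058     0.7576]
  [   0.9293     0.7530     1.7007     0.8446]
  [   0.7806     0.9376     1.2158     2.0149]
First solve x = (I − A)⁻¹ d = adj(I−A)·d / det(I−A); in particular x_4 = (0.296000·260 + 0.355500·240 + 0.461000·30 + 0.764000·40) / 0.379175 = 206.67 / 0.379175 ≈ 545.0518.
Intermediate flow from 2 to 4: z_24 = a_24 · x_4 = 0.25 × 206.67 / 0.379175 = 51.6675 / 0.379175 ≈ 136.26.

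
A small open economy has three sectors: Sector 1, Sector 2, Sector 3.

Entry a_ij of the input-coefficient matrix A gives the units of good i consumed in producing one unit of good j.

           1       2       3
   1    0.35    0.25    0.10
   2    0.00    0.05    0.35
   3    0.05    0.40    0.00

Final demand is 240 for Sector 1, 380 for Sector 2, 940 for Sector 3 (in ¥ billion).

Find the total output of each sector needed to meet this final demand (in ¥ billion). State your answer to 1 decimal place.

I − A =
  [   0.65    -0.25    -0.10]
  [   0.00     0.95    -0.35]
  [  -0.05    -0.40     1.00]
Cofactors of I−A, C_ij = (−1)^(i+j)·(minor ij) (rows/columns in the sector order above):
  C_11 = (0.95)(1.00) − (-0.35)(-0.40) = 0.8100
  C_12 = −[(0.00)(1.00) − (-0.35)(-0.05)] = 0.0175
  C_13 = (0.00)(-0.40) − (0.95)(-0.05) = 0.0475
  C_21 = −[(-0.25)(1.00) − (-0.10)(-0.40)] = 0.2900
  C_22 = (0.65)(1.00) − (-0.10)(-0.05) = 0.6450
  C_23 = −[(0.65)(-0.40) − (-0.25)(-0.05)] = 0.2725
  C_31 = (-0.25)(-0.35) − (-0.10)(0.95) = 0.1825
  C_32 = −[(0.65)(-0.35) − (-0.10)(0.00)] = 0.2275
  C_33 = (0.65)(0.95) − (-0.25)(0.00) = 0.6175
det(I−A) = Σ_j (I−A)_1j·C_1j = (0.65)(0.8100) + (-0.25)(0.0175) + (-0.10)(0.0475) = 0.517375
adj(I−A) = Cᵀ =
  [ 0.8100   0.2900   0.1825]
  [ 0.0175   0.6450   0.2275]
  [ 0.0475   0.2725   0.6175]
(I − A)⁻¹ = adj(I−A) / det(I−A) ≈
  [   1.5656     0.5605     0.3527]
  [   0.0338     1.2467     0.4397]
  [   0.0918     0.5267     1.1935]
x = (I − A)⁻¹ d = adj(I−A)·d / det(I−A), with det(I−A) = 0.517375:
  x_1 = (0.8100·240 + 0.2900·380 + 0.1825·940) / 0.517375 = 476.15 / 0.517375 ≈ 920.3
  x_2 = (0.0175·240 + 0.6450·380 + 0.2275·940) / 0.517375 = 463.15 / 0.517375 ≈ 895.2
  x_3 = (0.0475·240 + 0.2725·380 + 0.6175·940) / 0.517375 = 695.40 / 0.517375 ≈ 1344.1

x_1 = 920.3, x_2 = 895.2, x_3 = 1344.1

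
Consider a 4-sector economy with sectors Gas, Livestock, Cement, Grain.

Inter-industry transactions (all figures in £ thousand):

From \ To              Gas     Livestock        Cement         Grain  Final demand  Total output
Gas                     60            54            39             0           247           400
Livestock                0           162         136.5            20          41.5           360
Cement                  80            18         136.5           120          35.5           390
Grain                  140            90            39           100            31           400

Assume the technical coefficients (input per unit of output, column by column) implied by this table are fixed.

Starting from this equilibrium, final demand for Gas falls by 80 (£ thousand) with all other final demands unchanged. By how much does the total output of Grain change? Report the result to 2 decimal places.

Technical coefficients a_ij = z_ij / X_j:
  a_11 = 60/400 = 0.15, a_21 = 0/400 = 0.00, a_31 = 80/400 = 0.20, a_41 = 140/400 = 0.35
  a_12 = 54/360 = 0.15, a_22 = 162/360 = 0.45, a_32 = 18/360 = 0.05, a_42 = 90/360 = 0.25
  a_13 = 39/390 = 0.10, a_23 = 136.5/390 = 0.35, a_33 = 136.5/390 = 0.35, a_43 = 39/390 = 0.10
  a_14 = 0/400 = 0.00, a_24 = 20/400 = 0.05, a_34 = 120/400 = 0.30, a_44 = 100/400 = 0.25
I − A =
  [   0.85    -0.15    -0.10     0.00]
  [   0.00     0.55    -0.35    -0.05]
  [  -0.20    -0.05     0.65    -0.30]
  [  -0.35    -0.25    -0.10     0.75]
Compute the cofactors C_ij = (−1)^(i+j)·(3×3 minor ij) of I−A; the adjugate is their transpose:
adj(I−A) = Cᵀ =
  [ 0.203875   0.079875   0.080125   0.037375]
  [ 0.101625   0.363375   0.229125   0.115875]
  [ 0.138625   0.133875   0.337375   0.143875]
  [ 0.147500   0.176250   0.158750   0.267500]
det(I−A) = Σ_j (I−A)_1j·C_1j = (0.85)(0.203875) + (-0.15)(0.101625) + (-0.10)(0.138625) + (0.00)(0.147500) = 0.1441875
(I − A)⁻¹ = adj(I−A) / det(I−A) ≈
  [   1.4140     0.5540     0.5557     0.2592]
  [   0.7048     2.5202     1.5891     0.8036]
  [   0.9614     0.9285     2.3398     0.9978]
  [   1.0230     1.2224     1.1010     1.8552]
Δx = (I − A)⁻¹ Δd with Δd having -80 in the Gas component and 0 elsewhere.
So Δx_4 = L_41 · (-80), where L_41 = adj(I−A)_41 / det(I−A) = 0.147500 / 0.1441875.
Δx_4 = 0.147500 × (-80) / 0.1441875 = -11.80 / 0.1441875 ≈ -81.84.

Δx_4 = -81.84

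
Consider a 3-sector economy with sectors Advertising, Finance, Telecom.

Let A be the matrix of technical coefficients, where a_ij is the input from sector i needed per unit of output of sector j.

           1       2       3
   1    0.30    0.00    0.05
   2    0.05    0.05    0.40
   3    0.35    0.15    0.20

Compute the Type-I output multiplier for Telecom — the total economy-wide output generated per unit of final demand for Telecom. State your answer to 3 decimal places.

I − A =
  [   0.70     0.00    -0.05]
  [  -0.05     0.95    -0.40]
  [  -0.35    -0.15     0.80]
Cofactors of I−A, C_ij = (−1)^(i+j)·(minor ij) (rows/columns in the sector order above):
  C_11 = (0.95)(0.80) − (-0.40)(-0.15) = 0.7000
  C_12 = −[(-0.05)(0.80) − (-0.40)(-0.35)] = 0.1800
  C_13 = (-0.05)(-0.15) − (0.95)(-0.35) = 0.3400
  C_21 = −[(0.00)(0.80) − (-0.05)(-0.15)] = 0.0075
  C_22 = (0.70)(0.80) − (-0.05)(-0.35) = 0.5425
  C_23 = −[(0.70)(-0.15) − (0.00)(-0.35)] = 0.1050
  C_31 = (0.00)(-0.40) − (-0.05)(0.95) = 0.0475
  C_32 = −[(0.70)(-0.40) − (-0.05)(-0.05)] = 0.2825
  C_33 = (0.70)(0.95) − (0.00)(-0.05) = 0.6650
det(I−A) = Σ_j (I−A)_1j·C_1j = (0.70)(0.7000) + (0.00)(0.1800) + (-0.05)(0.3400) = 0.4730
adj(I−A) = Cᵀ =
  [ 0.7000   0.0075   0.0475]
  [ 0.1800   0.5425   0.2825]
  [ 0.3400   0.1050   0.6650]
(I − A)⁻¹ = adj(I−A) / det(I−A) ≈
  [   1.4799     0.0159     0.1004]
  [   0.3805     1.1469     0.5973]
  [   0.7188     0.2220     1.4059]
The output multiplier for sector j is the column-j sum of the Leontief inverse (I − A)⁻¹ = adj(I−A) / det(I−A).
Column 3 of adj(I−A): (0.0475, 0.2825, 0.6650); det(I−A) = 0.4730.
m_3 = (0.0475 + 0.2825 + 0.6650) / 0.4730 = 0.995 / 0.4730 ≈ 2.104.

m_3 = 2.104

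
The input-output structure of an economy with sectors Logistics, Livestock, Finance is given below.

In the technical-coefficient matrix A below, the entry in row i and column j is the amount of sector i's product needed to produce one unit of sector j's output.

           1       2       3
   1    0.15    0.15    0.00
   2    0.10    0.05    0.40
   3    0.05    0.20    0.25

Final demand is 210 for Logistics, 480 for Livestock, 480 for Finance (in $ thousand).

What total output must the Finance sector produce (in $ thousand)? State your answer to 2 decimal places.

x_3 = 916.69

I − A =
  [   0.85    -0.15     0.00]
  [  -0.10     0.95    -0.40]
  [  -0.05    -0.20     0.75]
Cofactors of I−A, C_ij = (−1)^(i+j)·(minor ij) (rows/columns in the sector order above):
  C_11 = (0.95)(0.75) − (-0.40)(-0.20) = 0.6325
  C_12 = −[(-0.10)(0.75) − (-0.40)(-0.05)] = 0.0950
  C_13 = (-0.10)(-0.20) − (0.95)(-0.05) = 0.0675
  C_21 = −[(-0.15)(0.75) − (0.00)(-0.20)] = 0.1125
  C_22 = (0.85)(0.75) − (0.00)(-0.05) = 0.6375
  C_23 = −[(0.85)(-0.20) − (-0.15)(-0.05)] = 0.1775
  C_31 = (-0.15)(-0.40) − (0.00)(0.95) = 0.0600
  C_32 = −[(0.85)(-0.40) − (0.00)(-0.10)] = 0.3400
  C_33 = (0.85)(0.95) − (-0.15)(-0.10) = 0.7925
det(I−A) = Σ_j (I−A)_1j·C_1j = (0.85)(0.6325) + (-0.15)(0.0950) + (0.00)(0.0675) = 0.523375
adj(I−A) = Cᵀ =
  [ 0.6325   0.1125   0.0600]
  [ 0.0950   0.6375   0.3400]
  [ 0.0675   0.1775   0.7925]
(I − A)⁻¹ = adj(I−A) / det(I−A) ≈
  [   1.2085     0.2150     0.1146]
  [   0.1815     1.2181     0.6496]
  [   0.1290     0.3391     1.5142]
x = (I − A)⁻¹ d = adj(I−A)·d / det(I−A), with det(I−A) = 0.523375:
  x_1 = (0.6325·210 + 0.1125·480 + 0.0600·480) / 0.523375 = 215.625 / 0.523375 ≈ 411.99
  x_2 = (0.0950·210 + 0.6375·480 + 0.3400·480) / 0.523375 = 489.15 / 0.523375 ≈ 934.61
  x_3 = (0.0675·210 + 0.1775·480 + 0.7925·480) / 0.523375 = 479.775 / 0.523375 ≈ 916.69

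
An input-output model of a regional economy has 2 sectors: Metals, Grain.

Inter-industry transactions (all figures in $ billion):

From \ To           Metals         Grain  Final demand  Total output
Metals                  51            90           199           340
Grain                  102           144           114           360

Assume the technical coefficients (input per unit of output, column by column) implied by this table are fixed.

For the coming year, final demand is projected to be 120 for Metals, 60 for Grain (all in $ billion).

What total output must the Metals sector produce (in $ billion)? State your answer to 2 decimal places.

x_1 = 200.00

Technical coefficients a_ij = z_ij / X_j:
  a_11 = 51/340 = 0.15, a_21 = 102/340 = 0.30
  a_12 = 90/360 = 0.25, a_22 = 144/360 = 0.40
I − A =
  [   0.85    -0.25]
  [  -0.30     0.60]
det(I−A) = (0.85)(0.60) − (-0.25)(-0.30) = 0.4350
adj(I−A) = [[0.60, 0.25], [0.30, 0.85]]
(I − A)⁻¹ = adj(I−A) / det(I−A) ≈
  [   1.3793     0.5747]
  [   0.6897     1.9540]
x = (I − A)⁻¹ d = adj(I−A)·d / det(I−A), with det(I−A) = 0.4350:
  x_1 = (0.60·120 + 0.25·60) / 0.4350 = 87.00 / 0.4350 = 200.00
  x_2 = (0.30·120 + 0.85·60) / 0.4350 = 87.00 / 0.4350 = 200.00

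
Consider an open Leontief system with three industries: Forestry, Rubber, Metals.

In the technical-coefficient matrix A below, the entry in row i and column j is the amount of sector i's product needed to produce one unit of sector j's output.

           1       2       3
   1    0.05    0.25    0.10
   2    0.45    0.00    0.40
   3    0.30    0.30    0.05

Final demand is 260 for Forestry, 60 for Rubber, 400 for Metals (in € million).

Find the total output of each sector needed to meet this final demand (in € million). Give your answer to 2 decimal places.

x_1 = 512.81, x_2 = 599.71, x_3 = 772.37

I − A =
  [   0.95    -0.25    -0.10]
  [  -0.45     1.00    -0.40]
  [  -0.30    -0.30     0.95]
Cofactors of I−A, C_ij = (−1)^(i+j)·(minor ij) (rows/columns in the sector order above):
  C_11 = (1.00)(0.95) − (-0.40)(-0.30) = 0.8300
  C_12 = −[(-0.45)(0.95) − (-0.40)(-0.30)] = 0.5475
  C_13 = (-0.45)(-0.30) − (1.00)(-0.30) = 0.4350
  C_21 = −[(-0.25)(0.95) − (-0.10)(-0.30)] = 0.2675
  C_22 = (0.95)(0.95) − (-0.10)(-0.30) = 0.8725
  C_23 = −[(0.95)(-0.30) − (-0.25)(-0.30)] = 0.3600
  C_31 = (-0.25)(-0.40) − (-0.10)(1.00) = 0.2000
  C_32 = −[(0.95)(-0.40) − (-0.10)(-0.45)] = 0.4250
  C_33 = (0.95)(1.00) − (-0.25)(-0.45) = 0.8375
det(I−A) = Σ_j (I−A)_1j·C_1j = (0.95)(0.8300) + (-0.25)(0.5475) + (-0.10)(0.4350) = 0.608125
adj(I−A) = Cᵀ =
  [ 0.8300   0.2675   0.2000]
  [ 0.5475   0.8725   0.4250]
  [ 0.4350   0.3600   0.8375]
(I − A)⁻¹ = adj(I−A) / det(I−A) ≈
  [   1.3649     0.4399     0.3289]
  [   0.9003     1.4347     0.6989]
  [   0.7153     0.5920     1.3772]
x = (I − A)⁻¹ d = adj(I−A)·d / det(I−A), with det(I−A) = 0.608125:
  x_1 = (0.8300·260 + 0.2675·60 + 0.2000·400) / 0.608125 = 311.85 / 0.608125 ≈ 512.81
  x_2 = (0.5475·260 + 0.8725·60 + 0.4250·400) / 0.608125 = 364.70 / 0.608125 ≈ 599.71
  x_3 = (0.4350·260 + 0.3600·60 + 0.8375·400) / 0.608125 = 469.70 / 0.608125 ≈ 772.37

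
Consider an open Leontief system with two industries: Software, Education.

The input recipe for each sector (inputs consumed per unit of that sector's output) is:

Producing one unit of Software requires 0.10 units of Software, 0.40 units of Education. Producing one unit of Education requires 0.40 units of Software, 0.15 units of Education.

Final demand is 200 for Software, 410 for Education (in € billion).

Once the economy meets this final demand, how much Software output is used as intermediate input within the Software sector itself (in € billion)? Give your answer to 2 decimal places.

I − A =
  [   0.90    -0.40]
  [  -0.40     0.85]
det(I−A) = (0.90)(0.85) − (-0.40)(-0.40) = 0.6050
adj(I−A) = [[0.85, 0.40], [0.40, 0.90]]
(I − A)⁻¹ = adj(I−A) / det(I−A) ≈
  [   1.4050     0.6612]
  [   0.6612     1.4876]
First solve x = (I − A)⁻¹ d = adj(I−A)·d / det(I−A); in particular x_1 = (0.85·200 + 0.40·410) / 0.6050 = 334.00 / 0.6050 ≈ 552.0661.
Intermediate flow from 1 to 1: z_11 = a_11 · x_1 = 0.10 × 334.00 / 0.6050 = 33.40 / 0.6050 ≈ 55.21.

z_11 = 55.21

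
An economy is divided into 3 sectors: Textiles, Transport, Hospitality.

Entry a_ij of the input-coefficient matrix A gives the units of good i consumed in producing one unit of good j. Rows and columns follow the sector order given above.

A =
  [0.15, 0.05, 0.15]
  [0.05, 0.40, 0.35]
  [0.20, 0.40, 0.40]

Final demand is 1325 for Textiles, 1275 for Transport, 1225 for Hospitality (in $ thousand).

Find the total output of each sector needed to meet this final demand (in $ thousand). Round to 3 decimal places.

I − A =
  [   0.85    -0.05    -0.15]
  [  -0.05     0.60    -0.35]
  [  -0.20    -0.40     0.60]
Cofactors of I−A, C_ij = (−1)^(i+j)·(minor ij) (rows/columns in the sector order above):
  C_11 = (0.60)(0.60) − (-0.35)(-0.40) = 0.2200
  C_12 = −[(-0.05)(0.60) − (-0.35)(-0.20)] = 0.1000
  C_13 = (-0.05)(-0.40) − (0.60)(-0.20) = 0.1400
  C_21 = −[(-0.05)(0.60) − (-0.15)(-0.40)] = 0.0900
  C_22 = (0.85)(0.60) − (-0.15)(-0.20) = 0.4800
  C_23 = −[(0.85)(-0.40) − (-0.05)(-0.20)] = 0.3500
  C_31 = (-0.05)(-0.35) − (-0.15)(0.60) = 0.1075
  C_32 = −[(0.85)(-0.35) − (-0.15)(-0.05)] = 0.3050
  C_33 = (0.85)(0.60) − (-0.05)(-0.05) = 0.5075
det(I−A) = Σ_j (I−A)_1j·C_1j = (0.85)(0.2200) + (-0.05)(0.1000) + (-0.15)(0.1400) = 0.1610
adj(I−A) = Cᵀ =
  [ 0.2200   0.0900   0.1075]
  [ 0.1000   0.4800   0.3050]
  [ 0.1400   0.3500   0.5075]
(I − A)⁻¹ = adj(I−A) / det(I−A) ≈
  [   1.3665     0.5590     0.6677]
  [   0.6211     2.9814     1.8944]
  [   0.8696     2.1739     3.1522]
x = (I − A)⁻¹ d = adj(I−A)·d / det(I−A), with det(I−A) = 0.1610:
  x_1 = (0.2200·1325 + 0.0900·1275 + 0.1075·1225) / 0.1610 = 537.9375 / 0.1610 ≈ 3341.227
  x_2 = (0.1000·1325 + 0.4800·1275 + 0.3050·1225) / 0.1610 = 1118.125 / 0.1610 ≈ 6944.876
  x_3 = (0.1400·1325 + 0.3500·1275 + 0.5075·1225) / 0.1610 = 1253.4375 / 0.1610 ≈ 7785.326

x_1 = 3341.227, x_2 = 6944.876, x_3 = 7785.326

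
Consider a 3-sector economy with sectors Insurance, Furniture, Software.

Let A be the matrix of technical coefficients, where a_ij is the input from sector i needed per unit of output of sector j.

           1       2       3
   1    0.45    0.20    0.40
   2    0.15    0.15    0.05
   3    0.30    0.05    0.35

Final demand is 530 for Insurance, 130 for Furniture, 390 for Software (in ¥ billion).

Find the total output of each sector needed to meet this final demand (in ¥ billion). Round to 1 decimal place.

I − A =
  [   0.55    -0.20    -0.40]
  [  -0.15     0.85    -0.05]
  [  -0.30    -0.05     0.65]
Cofactors of I−A, C_ij = (−1)^(i+j)·(minor ij) (rows/columns in the sector order above):
  C_11 = (0.85)(0.65) − (-0.05)(-0.05) = 0.5500
  C_12 = −[(-0.15)(0.65) − (-0.05)(-0.30)] = 0.1125
  C_13 = (-0.15)(-0.05) − (0.85)(-0.30) = 0.2625
  C_21 = −[(-0.20)(0.65) − (-0.40)(-0.05)] = 0.1500
  C_22 = (0.55)(0.65) − (-0.40)(-0.30) = 0.2375
  C_23 = −[(0.55)(-0.05) − (-0.20)(-0.30)] = 0.0875
  C_31 = (-0.20)(-0.05) − (-0.40)(0.85) = 0.3500
  C_32 = −[(0.55)(-0.05) − (-0.40)(-0.15)] = 0.0875
  C_33 = (0.55)(0.85) − (-0.20)(-0.15) = 0.4375
det(I−A) = Σ_j (I−A)_1j·C_1j = (0.55)(0.5500) + (-0.20)(0.1125) + (-0.40)(0.2625) = 0.1750
adj(I−A) = Cᵀ =
  [ 0.5500   0.1500   0.3500]
  [ 0.1125   0.2375   0.0875]
  [ 0.2625   0.0875   0.4375]
(I − A)⁻¹ = adj(I−A) / det(I−A) ≈
  [   3.1429     0.8571     2.0000]
  [   0.6429     1.3571     0.5000]
  [   1.5000     0.5000     2.5000]
x = (I − A)⁻¹ d = adj(I−A)·d / det(I−A), with det(I−A) = 0.1750:
  x_1 = (0.5500·530 + 0.1500·130 + 0.3500·390) / 0.1750 = 447.50 / 0.1750 ≈ 2557.1
  x_2 = (0.1125·530 + 0.2375·130 + 0.0875·390) / 0.1750 = 124.625 / 0.1750 ≈ 712.1
  x_3 = (0.2625·530 + 0.0875·130 + 0.4375·390) / 0.1750 = 321.125 / 0.1750 = 1835.0

x_1 = 2557.1, x_2 = 712.1, x_3 = 1835.0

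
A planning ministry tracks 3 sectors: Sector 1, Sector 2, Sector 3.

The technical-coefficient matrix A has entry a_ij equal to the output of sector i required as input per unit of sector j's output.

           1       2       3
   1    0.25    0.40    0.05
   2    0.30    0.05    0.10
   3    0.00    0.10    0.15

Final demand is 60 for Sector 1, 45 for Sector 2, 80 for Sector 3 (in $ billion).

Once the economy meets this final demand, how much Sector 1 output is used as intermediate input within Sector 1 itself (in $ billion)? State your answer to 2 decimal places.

I − A =
  [   0.75    -0.40    -0.05]
  [  -0.30     0.95    -0.10]
  [   0.00    -0.10     0.85]
Cofactors of I−A, C_ij = (−1)^(i+j)·(minor ij) (rows/columns in the sector order above):
  C_11 = (0.95)(0.85) − (-0.10)(-0.10) = 0.7975
  C_12 = −[(-0.30)(0.85) − (-0.10)(0.00)] = 0.2550
  C_13 = (-0.30)(-0.10) − (0.95)(0.00) = 0.0300
  C_21 = −[(-0.40)(0.85) − (-0.05)(-0.10)] = 0.3450
  C_22 = (0.75)(0.85) − (-0.05)(0.00) = 0.6375
  C_23 = −[(0.75)(-0.10) − (-0.40)(0.00)] = 0.0750
  C_31 = (-0.40)(-0.10) − (-0.05)(0.95) = 0.0875
  C_32 = −[(0.75)(-0.10) − (-0.05)(-0.30)] = 0.0900
  C_33 = (0.75)(0.95) − (-0.40)(-0.30) = 0.5925
det(I−A) = Σ_j (I−A)_1j·C_1j = (0.75)(0.7975) + (-0.40)(0.2550) + (-0.05)(0.0300) = 0.494625
adj(I−A) = Cᵀ =
  [ 0.7975   0.3450   0.0875]
  [ 0.2550   0.6375   0.0900]
  [ 0.0300   0.0750   0.5925]
(I − A)⁻¹ = adj(I−A) / det(I−A) ≈
  [   1.6123     0.6975     0.1769]
  [   0.5155     1.2889     0.1820]
  [   0.0607     0.1516     1.1979]
First solve x = (I − A)⁻¹ d = adj(I−A)·d / det(I−A); in particular x_1 = (0.7975·60 + 0.3450·45 + 0.0875·80) / 0.494625 = 70.375 / 0.494625 ≈ 142.2795.
Intermediate flow from 1 to 1: z_11 = a_11 · x_1 = 0.25 × 70.375 / 0.494625 = 17.59375 / 0.494625 ≈ 35.57.

z_11 = 35.57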